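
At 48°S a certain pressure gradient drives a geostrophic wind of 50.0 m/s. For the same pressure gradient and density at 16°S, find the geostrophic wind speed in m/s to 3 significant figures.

135 m/s

With the same pressure gradient and density, V_g ∝ 1/f ∝ 1/sin φ.
V₂ = V₁ · sin φ₁ / sin φ₂ = 50.0 × sin 48° / sin 16°
V₂ = 50.0 × 0.7431/0.2756 = 135 m/s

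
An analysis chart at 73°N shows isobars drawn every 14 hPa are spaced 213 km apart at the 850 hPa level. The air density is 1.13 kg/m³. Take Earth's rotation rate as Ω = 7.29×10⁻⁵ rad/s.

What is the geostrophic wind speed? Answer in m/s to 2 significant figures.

42 m/s

Coriolis parameter at 73°N:
f = 2Ω sin φ = 2 × 7.29×10⁻⁵ × sin 73° = 1.39×10⁻⁴ s⁻¹
Pressure gradient: |∂P/∂n| = 1400 Pa / 213000 m = 6.57×10⁻³ Pa/m
Geostrophic balance (pressure-gradient force = Coriolis force):
V_g = (1/(fρ)) |∂P/∂n| = 6.57×10⁻³ / (1.39×10⁻⁴ × 1.13) = 41.7 m/s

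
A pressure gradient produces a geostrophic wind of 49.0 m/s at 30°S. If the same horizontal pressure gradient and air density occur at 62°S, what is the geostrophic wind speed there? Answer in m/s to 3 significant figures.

27.7 m/s

With the same pressure gradient and density, V_g ∝ 1/f ∝ 1/sin φ.
V₂ = V₁ · sin φ₁ / sin φ₂ = 49.0 × sin 30° / sin 62°
V₂ = 49.0 × 0.5000/0.8829 = 27.7 m/s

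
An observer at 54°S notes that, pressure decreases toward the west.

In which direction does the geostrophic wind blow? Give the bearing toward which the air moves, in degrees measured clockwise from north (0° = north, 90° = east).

The pressure-gradient force points toward the west (bearing 270°).
Geostrophic balance: in the Southern Hemisphere the Coriolis force deflects motion to the left, so the geostrophic wind blows 90° to the left of the pressure-gradient force (low pressure on the right).
Rotating 270° by 90° counterclockwise gives 180° — the wind blows toward the south.

180°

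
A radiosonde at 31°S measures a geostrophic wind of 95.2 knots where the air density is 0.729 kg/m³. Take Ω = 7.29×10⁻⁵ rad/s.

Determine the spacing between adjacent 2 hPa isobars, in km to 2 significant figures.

75 km

Coriolis parameter at 31°S:
f = 2Ω sin φ = 2 × 7.29×10⁻⁵ × sin 31° = 7.51×10⁻⁵ s⁻¹
Wind speed in SI: 95.2 knots = 49.0 m/s
Geostrophic balance rearranged: |∂P/∂n| = f ρ V_g
|∂P/∂n| = 7.51×10⁻⁵ × 0.729 × 49.0 = 2.68×10⁻³ Pa/m
Isobar spacing: Δn = ΔP/|∂P/∂n| = 200 Pa / 2.68×10⁻³ Pa/m = 74599 m ≈ 75 km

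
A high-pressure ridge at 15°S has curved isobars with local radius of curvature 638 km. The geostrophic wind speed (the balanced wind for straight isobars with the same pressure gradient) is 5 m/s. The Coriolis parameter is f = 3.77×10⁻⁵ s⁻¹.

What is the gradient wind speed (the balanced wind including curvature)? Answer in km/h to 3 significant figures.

25.5 km/h

Around a high, pressure-gradient force acts outward with centrifugal, so Coriolis balances both:
fV = (1/ρ)|∂P/∂n| + V²/R  →  V² − fR·V + fR·V_g = 0
With fR = 3.77×10⁻⁵ × 638×10³ m = 24.1 m/s:
V = [fR − √((fR)² − 4 fR V_g)]/2 = [24.1 − √(24.1² − 4×24.1×5)]/2 = 7.09 m/s
Supergeostrophic (V > V_g = 5 m/s), as expected around a high.
Converting: 7.09 m/s × 3.6 = 25.5 km/h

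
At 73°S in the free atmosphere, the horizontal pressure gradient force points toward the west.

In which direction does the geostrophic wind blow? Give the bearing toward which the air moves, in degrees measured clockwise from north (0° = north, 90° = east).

The pressure-gradient force points toward the west (bearing 270°).
Geostrophic balance: in the Southern Hemisphere the Coriolis force deflects motion to the left, so the geostrophic wind blows 90° to the left of the pressure-gradient force (low pressure on the right).
Rotating 270° by 90° counterclockwise gives 180° — the wind blows toward the south.

180°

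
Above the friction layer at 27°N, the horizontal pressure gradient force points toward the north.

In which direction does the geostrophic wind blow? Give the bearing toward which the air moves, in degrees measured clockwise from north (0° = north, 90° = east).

The pressure-gradient force points toward the north (bearing 000°).
Geostrophic balance: in the Northern Hemisphere the Coriolis force deflects motion to the right, so the geostrophic wind blows 90° to the right of the pressure-gradient force (low pressure on the left).
Rotating 000° by 90° clockwise gives 090° — the wind blows toward the east.

090°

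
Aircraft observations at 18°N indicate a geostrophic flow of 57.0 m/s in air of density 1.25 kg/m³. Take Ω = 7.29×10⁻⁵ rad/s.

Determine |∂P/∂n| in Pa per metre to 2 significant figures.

3.2×10⁻³ Pa/m

Coriolis parameter at 18°N:
f = 2Ω sin φ = 2 × 7.29×10⁻⁵ × sin 18° = 4.51×10⁻⁵ s⁻¹
Geostrophic balance rearranged: |∂P/∂n| = f ρ V_g
|∂P/∂n| = 4.51×10⁻⁵ × 1.25 × 57.0 = 3.21×10⁻³ Pa/m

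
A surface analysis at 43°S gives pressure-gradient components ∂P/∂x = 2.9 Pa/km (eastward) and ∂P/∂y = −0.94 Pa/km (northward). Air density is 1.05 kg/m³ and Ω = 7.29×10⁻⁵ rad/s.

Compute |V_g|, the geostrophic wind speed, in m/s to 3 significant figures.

Coriolis parameter at 43°S:
f = 2Ω sin φ = 2 × 7.29×10⁻⁵ × sin 43° = 9.94×10⁻⁵ s⁻¹
In the Southern Hemisphere f is negative: f = −9.94×10⁻⁵ s⁻¹.
Component geostrophic relations (x east, y north):
u_g = −(1/(fρ)) ∂P/∂y,  v_g = (1/(fρ)) ∂P/∂x
u_g = −(−0.94×10⁻³)/(−9.94×10⁻⁵ × 1.05) = −9.00 m/s;  v_g = (2.9×10⁻³)/(−9.94×10⁻⁵ × 1.05) = −27.8 m/s
|V_g| = √(u_g² + v_g²) = 29.2 m/s

29.2 m/s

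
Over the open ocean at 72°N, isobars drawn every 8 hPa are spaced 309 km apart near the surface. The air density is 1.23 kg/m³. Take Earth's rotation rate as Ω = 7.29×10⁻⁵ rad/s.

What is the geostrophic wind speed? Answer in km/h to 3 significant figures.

54.6 km/h

Coriolis parameter at 72°N:
f = 2Ω sin φ = 2 × 7.29×10⁻⁵ × sin 72° = 1.39×10⁻⁴ s⁻¹
Pressure gradient: |∂P/∂n| = 800 Pa / 309000 m = 2.59×10⁻³ Pa/m
Geostrophic balance (pressure-gradient force = Coriolis force):
V_g = (1/(fρ)) |∂P/∂n| = 2.59×10⁻³ / (1.39×10⁻⁴ × 1.23) = 15.2 m/s
Converting: 15.2 m/s × 3.6 = 54.6 km/h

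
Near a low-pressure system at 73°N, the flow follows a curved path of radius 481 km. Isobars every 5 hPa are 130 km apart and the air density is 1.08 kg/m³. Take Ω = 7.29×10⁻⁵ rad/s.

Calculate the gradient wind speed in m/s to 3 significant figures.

19.7 m/s

Coriolis parameter at 73°N:
f = 2Ω sin φ = 2 × 7.29×10⁻⁵ × sin 73° = 1.39×10⁻⁴ s⁻¹
Pressure gradient: |∂P/∂n| = 500 Pa / 130000 m = 3.85×10⁻³ Pa/m
Geostrophic speed: V_g = |∂P/∂n|/(fρ) = 3.85×10⁻³/(1.39×10⁻⁴ × 1.08) = 25.5 m/s
Around a low, centrifugal force acts outward with Coriolis, so pressure-gradient force balances both:
(1/ρ)|∂P/∂n| = fV + V²/R  →  V² + fR·V − fR·V_g = 0
With fR = 1.39×10⁻⁴ × 481×10³ m = 67.1 m/s:
V = [−fR + √((fR)² + 4 fR V_g)]/2 = [−67.1 + √(67.1² + 4×67.1×25.5)]/2 = 19.7 m/s
Subgeostrophic (V < V_g = 25.5 m/s), as expected around a low.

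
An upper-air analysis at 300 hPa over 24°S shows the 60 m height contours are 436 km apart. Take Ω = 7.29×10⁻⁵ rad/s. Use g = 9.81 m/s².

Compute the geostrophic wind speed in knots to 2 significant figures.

Coriolis parameter at 24°S:
f = 2Ω sin φ = 2 × 7.29×10⁻⁵ × sin 24° = 5.93×10⁻⁵ s⁻¹
Height gradient: |∂Z/∂n| = 60 m / 436000 m = 1.38×10⁻⁴
On a pressure surface, geostrophic balance gives V_g = (g/f)|∂Z/∂n|:
V_g = 9.81 × 1.38×10⁻⁴ / 5.93×10⁻⁵ = 22.8 m/s
Converting: 22.8 m/s × 1.944 = 44 knots

44 knots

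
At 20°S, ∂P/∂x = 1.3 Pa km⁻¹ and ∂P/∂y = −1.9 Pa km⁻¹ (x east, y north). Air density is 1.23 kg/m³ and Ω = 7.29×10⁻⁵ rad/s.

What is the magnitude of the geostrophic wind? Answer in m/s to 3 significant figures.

Coriolis parameter at 20°S:
f = 2Ω sin φ = 2 × 7.29×10⁻⁵ × sin 20° = 4.99×10⁻⁵ s⁻¹
In the Southern Hemisphere f is negative: f = −4.99×10⁻⁵ s⁻¹.
Component geostrophic relations (x east, y north):
u_g = −(1/(fρ)) ∂P/∂y,  v_g = (1/(fρ)) ∂P/∂x
u_g = −(−1.9×10⁻³)/(−4.99×10⁻⁵ × 1.23) = −31.0 m/s;  v_g = (1.3×10⁻³)/(−4.99×10⁻⁵ × 1.23) = −21.2 m/s
|V_g| = √(u_g² + v_g²) = 37.5 m/s

37.5 m/s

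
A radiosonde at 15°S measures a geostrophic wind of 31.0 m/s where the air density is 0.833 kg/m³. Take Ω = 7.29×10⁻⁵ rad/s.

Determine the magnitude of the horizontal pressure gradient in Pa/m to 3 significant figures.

9.74×10⁻⁴ Pa/m

Coriolis parameter at 15°S:
f = 2Ω sin φ = 2 × 7.29×10⁻⁵ × sin 15° = 3.77×10⁻⁵ s⁻¹
Geostrophic balance rearranged: |∂P/∂n| = f ρ V_g
|∂P/∂n| = 3.77×10⁻⁵ × 0.833 × 31.0 = 9.74×10⁻⁴ Pa/m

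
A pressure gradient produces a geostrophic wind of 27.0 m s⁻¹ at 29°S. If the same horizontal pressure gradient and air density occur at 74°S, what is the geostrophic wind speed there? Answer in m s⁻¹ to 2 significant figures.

14 m s⁻¹

With the same pressure gradient and density, V_g ∝ 1/f ∝ 1/sin φ.
V₂ = V₁ · sin φ₁ / sin φ₂ = 27.0 × sin 29° / sin 74°
V₂ = 27.0 × 0.4848/0.9613 = 14 m s⁻¹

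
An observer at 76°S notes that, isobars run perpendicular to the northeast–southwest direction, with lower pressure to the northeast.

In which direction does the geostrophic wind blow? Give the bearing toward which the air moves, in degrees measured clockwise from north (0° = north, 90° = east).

315°

The pressure-gradient force points toward the northeast (bearing 045°).
Geostrophic balance: in the Southern Hemisphere the Coriolis force deflects motion to the left, so the geostrophic wind blows 90° to the left of the pressure-gradient force (low pressure on the right).
Rotating 045° by 90° counterclockwise gives 315° — the wind blows toward the northwest.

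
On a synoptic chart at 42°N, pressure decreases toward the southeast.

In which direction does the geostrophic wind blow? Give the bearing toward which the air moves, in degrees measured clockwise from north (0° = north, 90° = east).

225°

The pressure-gradient force points toward the southeast (bearing 135°).
Geostrophic balance: in the Northern Hemisphere the Coriolis force deflects motion to the right, so the geostrophic wind blows 90° to the right of the pressure-gradient force (low pressure on the left).
Rotating 135° by 90° clockwise gives 225° — the wind blows toward the southwest.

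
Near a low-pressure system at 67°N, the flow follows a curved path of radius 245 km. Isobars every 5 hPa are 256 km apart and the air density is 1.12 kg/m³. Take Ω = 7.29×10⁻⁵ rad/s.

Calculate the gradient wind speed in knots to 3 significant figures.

19.4 knots

Coriolis parameter at 67°N:
f = 2Ω sin φ = 2 × 7.29×10⁻⁵ × sin 67° = 1.34×10⁻⁴ s⁻¹
Pressure gradient: |∂P/∂n| = 500 Pa / 256000 m = 1.95×10⁻³ Pa/m
Geostrophic speed: V_g = |∂P/∂n|/(fρ) = 1.95×10⁻³/(1.34×10⁻⁴ × 1.12) = 13.0 m/s
Around a low, centrifugal force acts outward with Coriolis, so pressure-gradient force balances both:
(1/ρ)|∂P/∂n| = fV + V²/R  →  V² + fR·V − fR·V_g = 0
With fR = 1.34×10⁻⁴ × 245×10³ m = 32.9 m/s:
V = [−fR + √((fR)² + 4 fR V_g)]/2 = [−32.9 + √(32.9² + 4×32.9×13)]/2 = 9.97 m/s
Subgeostrophic (V < V_g = 13 m/s), as expected around a low.
Converting: 9.97 m/s × 1.944 = 19.4 knots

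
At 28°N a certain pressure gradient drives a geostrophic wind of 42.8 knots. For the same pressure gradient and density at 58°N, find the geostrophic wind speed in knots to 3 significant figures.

23.7 knots

With the same pressure gradient and density, V_g ∝ 1/f ∝ 1/sin φ.
V₂ = V₁ · sin φ₁ / sin φ₂ = 42.8 × sin 28° / sin 58°
V₂ = 42.8 × 0.4695/0.8480 = 23.7 knots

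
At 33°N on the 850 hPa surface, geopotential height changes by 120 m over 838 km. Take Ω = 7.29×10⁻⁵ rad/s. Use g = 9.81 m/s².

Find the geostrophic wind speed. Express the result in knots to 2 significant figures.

Coriolis parameter at 33°N:
f = 2Ω sin φ = 2 × 7.29×10⁻⁵ × sin 33° = 7.94×10⁻⁵ s⁻¹
Height gradient: |∂Z/∂n| = 120 m / 838000 m = 1.43×10⁻⁴
On a pressure surface, geostrophic balance gives V_g = (g/f)|∂Z/∂n|:
V_g = 9.81 × 1.43×10⁻⁴ / 7.94×10⁻⁵ = 17.7 m/s
Converting: 17.7 m/s × 1.944 = 34 knots

34 knots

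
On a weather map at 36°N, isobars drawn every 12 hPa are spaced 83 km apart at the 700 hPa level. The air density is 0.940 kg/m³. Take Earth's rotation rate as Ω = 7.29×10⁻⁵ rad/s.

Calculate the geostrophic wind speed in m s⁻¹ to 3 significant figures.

179 m s⁻¹

Coriolis parameter at 36°N:
f = 2Ω sin φ = 2 × 7.29×10⁻⁵ × sin 36° = 8.57×10⁻⁵ s⁻¹
Pressure gradient: |∂P/∂n| = 1200 Pa / 83000 m = 1.45×10⁻² Pa/m
Geostrophic balance (pressure-gradient force = Coriolis force):
V_g = (1/(fρ)) |∂P/∂n| = 1.45×10⁻² / (8.57×10⁻⁵ × 0.940) = 179 m/s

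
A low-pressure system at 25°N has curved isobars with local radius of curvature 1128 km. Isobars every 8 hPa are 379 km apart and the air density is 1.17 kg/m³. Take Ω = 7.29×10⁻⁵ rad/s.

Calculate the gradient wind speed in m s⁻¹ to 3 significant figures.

Coriolis parameter at 25°N:
f = 2Ω sin φ = 2 × 7.29×10⁻⁵ × sin 25° = 6.16×10⁻⁵ s⁻¹
Pressure gradient: |∂P/∂n| = 800 Pa / 379000 m = 2.11×10⁻³ Pa/m
Geostrophic speed: V_g = |∂P/∂n|/(fρ) = 2.11×10⁻³/(6.16×10⁻⁵ × 1.17) = 29.3 m/s
Around a low, centrifugal force acts outward with Coriolis, so pressure-gradient force balances both:
(1/ρ)|∂P/∂n| = fV + V²/R  →  V² + fR·V − fR·V_g = 0
With fR = 6.16×10⁻⁵ × 1128×10³ m = 69.5 m/s:
V = [−fR + √((fR)² + 4 fR V_g)]/2 = [−69.5 + √(69.5² + 4×69.5×29.3)]/2 = 22.2 m/s
Subgeostrophic (V < V_g = 29.3 m/s), as expected around a low.

22.2 m s⁻¹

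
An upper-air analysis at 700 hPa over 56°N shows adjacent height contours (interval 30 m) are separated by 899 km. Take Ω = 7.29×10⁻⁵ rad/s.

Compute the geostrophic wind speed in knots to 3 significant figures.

Coriolis parameter at 56°N:
f = 2Ω sin φ = 2 × 7.29×10⁻⁵ × sin 56° = 1.21×10⁻⁴ s⁻¹
Height gradient: |∂Z/∂n| = 30 m / 899000 m = 3.34×10⁻⁵
On a pressure surface, geostrophic balance gives V_g = (g/f)|∂Z/∂n|:
V_g = 9.81 × 3.34×10⁻⁵ / 1.21×10⁻⁴ = 2.71 m/s
Converting: 2.71 m/s × 1.944 = 5.26 knots

5.26 knots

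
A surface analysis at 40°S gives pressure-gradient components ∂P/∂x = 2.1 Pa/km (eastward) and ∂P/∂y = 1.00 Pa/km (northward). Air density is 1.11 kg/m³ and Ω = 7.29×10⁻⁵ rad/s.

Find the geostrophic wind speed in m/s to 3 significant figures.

Coriolis parameter at 40°S:
f = 2Ω sin φ = 2 × 7.29×10⁻⁵ × sin 40° = 9.37×10⁻⁵ s⁻¹
In the Southern Hemisphere f is negative: f = −9.37×10⁻⁵ s⁻¹.
Component geostrophic relations (x east, y north):
u_g = −(1/(fρ)) ∂P/∂y,  v_g = (1/(fρ)) ∂P/∂x
u_g = −(1.00×10⁻³)/(−9.37×10⁻⁵ × 1.11) = 9.61 m/s;  v_g = (2.1×10⁻³)/(−9.37×10⁻⁵ × 1.11) = −20.2 m/s
|V_g| = √(u_g² + v_g²) = 22.4 m/s

22.4 m/s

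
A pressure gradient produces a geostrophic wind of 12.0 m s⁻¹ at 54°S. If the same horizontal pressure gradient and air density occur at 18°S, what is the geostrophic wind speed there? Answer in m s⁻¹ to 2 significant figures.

31 m s⁻¹

With the same pressure gradient and density, V_g ∝ 1/f ∝ 1/sin φ.
V₂ = V₁ · sin φ₁ / sin φ₂ = 12.0 × sin 54° / sin 18°
V₂ = 12.0 × 0.8090/0.3090 = 31 m s⁻¹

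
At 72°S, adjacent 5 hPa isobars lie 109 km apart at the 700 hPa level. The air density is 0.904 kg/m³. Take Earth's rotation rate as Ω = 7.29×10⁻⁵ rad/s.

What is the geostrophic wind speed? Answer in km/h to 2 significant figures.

130 km/h

Coriolis parameter at 72°S:
f = 2Ω sin φ = 2 × 7.29×10⁻⁵ × sin 72° = 1.39×10⁻⁴ s⁻¹
Pressure gradient: |∂P/∂n| = 500 Pa / 109000 m = 4.59×10⁻³ Pa/m
Geostrophic balance (pressure-gradient force = Coriolis force):
V_g = (1/(fρ)) |∂P/∂n| = 4.59×10⁻³ / (1.39×10⁻⁴ × 0.904) = 36.6 m/s
Converting: 36.6 m/s × 3.6 = 130 km/h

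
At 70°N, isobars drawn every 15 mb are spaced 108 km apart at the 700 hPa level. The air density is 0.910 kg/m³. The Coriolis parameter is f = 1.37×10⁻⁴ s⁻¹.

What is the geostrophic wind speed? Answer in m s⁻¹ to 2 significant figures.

110 m s⁻¹

Pressure gradient: |∂P/∂n| = 1500 Pa / 108000 m = 1.39×10⁻² Pa/m
Geostrophic balance (pressure-gradient force = Coriolis force):
V_g = (1/(fρ)) |∂P/∂n| = 1.39×10⁻² / (1.37×10⁻⁴ × 0.910) = 111 m/s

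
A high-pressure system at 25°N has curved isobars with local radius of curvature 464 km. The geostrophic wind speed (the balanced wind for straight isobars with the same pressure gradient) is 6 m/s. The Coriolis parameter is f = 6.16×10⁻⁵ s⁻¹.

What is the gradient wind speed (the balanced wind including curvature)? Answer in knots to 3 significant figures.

16.7 knots

Around a high, pressure-gradient force acts outward with centrifugal, so Coriolis balances both:
fV = (1/ρ)|∂P/∂n| + V²/R  →  V² − fR·V + fR·V_g = 0
With fR = 6.16×10⁻⁵ × 464×10³ m = 28.6 m/s:
V = [fR − √((fR)² − 4 fR V_g)]/2 = [28.6 − √(28.6² − 4×28.6×6)]/2 = 8.57 m/s
Supergeostrophic (V > V_g = 6 m/s), as expected around a high.
Converting: 8.57 m/s × 1.944 = 16.7 knots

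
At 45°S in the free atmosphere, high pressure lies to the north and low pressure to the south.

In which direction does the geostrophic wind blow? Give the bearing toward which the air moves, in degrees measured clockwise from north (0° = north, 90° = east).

The pressure-gradient force points toward the south (bearing 180°).
Geostrophic balance: in the Southern Hemisphere the Coriolis force deflects motion to the left, so the geostrophic wind blows 90° to the left of the pressure-gradient force (low pressure on the right).
Rotating 180° by 90° counterclockwise gives 090° — the wind blows toward the east.

090°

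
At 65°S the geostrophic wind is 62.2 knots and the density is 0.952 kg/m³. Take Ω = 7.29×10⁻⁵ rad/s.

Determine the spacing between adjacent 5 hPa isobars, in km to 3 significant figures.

124 km

Coriolis parameter at 65°S:
f = 2Ω sin φ = 2 × 7.29×10⁻⁵ × sin 65° = 1.32×10⁻⁴ s⁻¹
Wind speed in SI: 62.2 knots = 32.0 m/s
Geostrophic balance rearranged: |∂P/∂n| = f ρ V_g
|∂P/∂n| = 1.32×10⁻⁴ × 0.952 × 32.0 = 4.03×10⁻³ Pa/m
Isobar spacing: Δn = ΔP/|∂P/∂n| = 500 Pa / 4.03×10⁻³ Pa/m = 124214 m ≈ 124 km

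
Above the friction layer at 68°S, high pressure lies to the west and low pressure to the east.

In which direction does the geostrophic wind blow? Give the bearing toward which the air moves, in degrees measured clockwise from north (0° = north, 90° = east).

The pressure-gradient force points toward the east (bearing 090°).
Geostrophic balance: in the Southern Hemisphere the Coriolis force deflects motion to the left, so the geostrophic wind blows 90° to the left of the pressure-gradient force (low pressure on the right).
Rotating 090° by 90° counterclockwise gives 000° — the wind blows toward the north.

000°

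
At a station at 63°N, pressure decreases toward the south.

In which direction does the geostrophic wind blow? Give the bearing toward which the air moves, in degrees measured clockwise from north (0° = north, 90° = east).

The pressure-gradient force points toward the south (bearing 180°).
Geostrophic balance: in the Northern Hemisphere the Coriolis force deflects motion to the right, so the geostrophic wind blows 90° to the right of the pressure-gradient force (low pressure on the left).
Rotating 180° by 90° clockwise gives 270° — the wind blows toward the west.

270°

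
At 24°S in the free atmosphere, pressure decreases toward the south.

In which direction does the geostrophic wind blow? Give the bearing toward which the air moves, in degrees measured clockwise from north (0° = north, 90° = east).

090°

The pressure-gradient force points toward the south (bearing 180°).
Geostrophic balance: in the Southern Hemisphere the Coriolis force deflects motion to the left, so the geostrophic wind blows 90° to the left of the pressure-gradient force (low pressure on the right).
Rotating 180° by 90° counterclockwise gives 090° — the wind blows toward the east.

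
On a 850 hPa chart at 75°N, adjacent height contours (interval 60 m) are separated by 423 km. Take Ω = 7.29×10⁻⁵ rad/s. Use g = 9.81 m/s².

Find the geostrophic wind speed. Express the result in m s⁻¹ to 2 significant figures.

Coriolis parameter at 75°N:
f = 2Ω sin φ = 2 × 7.29×10⁻⁵ × sin 75° = 1.41×10⁻⁴ s⁻¹
Height gradient: |∂Z/∂n| = 60 m / 423000 m = 1.42×10⁻⁴
On a pressure surface, geostrophic balance gives V_g = (g/f)|∂Z/∂n|:
V_g = 9.81 × 1.42×10⁻⁴ / 1.41×10⁻⁴ = 9.88 m/s

9.9 m s⁻¹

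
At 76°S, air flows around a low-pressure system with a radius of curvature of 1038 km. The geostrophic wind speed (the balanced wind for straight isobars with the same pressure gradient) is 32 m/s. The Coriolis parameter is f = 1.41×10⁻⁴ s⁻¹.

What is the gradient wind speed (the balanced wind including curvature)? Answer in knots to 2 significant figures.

Around a low, centrifugal force acts outward with Coriolis, so pressure-gradient force balances both:
(1/ρ)|∂P/∂n| = fV + V²/R  →  V² + fR·V − fR·V_g = 0
With fR = 1.41×10⁻⁴ × 1038×10³ m = 146 m/s:
V = [−fR + √((fR)² + 4 fR V_g)]/2 = [−146 + √(146² + 4×146×32)]/2 = 27 m/s
Subgeostrophic (V < V_g = 32 m/s), as expected around a low.
Converting: 27 m/s × 1.944 = 53 knots

53 knots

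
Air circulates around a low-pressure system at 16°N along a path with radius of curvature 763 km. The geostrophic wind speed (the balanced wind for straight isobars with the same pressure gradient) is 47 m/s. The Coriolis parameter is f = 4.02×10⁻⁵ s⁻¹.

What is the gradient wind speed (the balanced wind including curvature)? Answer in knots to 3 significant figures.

49.8 knots

Around a low, centrifugal force acts outward with Coriolis, so pressure-gradient force balances both:
(1/ρ)|∂P/∂n| = fV + V²/R  →  V² + fR·V − fR·V_g = 0
With fR = 4.02×10⁻⁵ × 763×10³ m = 30.7 m/s:
V = [−fR + √((fR)² + 4 fR V_g)]/2 = [−30.7 + √(30.7² + 4×30.7×47)]/2 = 25.6 m/s
Subgeostrophic (V < V_g = 47 m/s), as expected around a low.
Converting: 25.6 m/s × 1.944 = 49.8 knots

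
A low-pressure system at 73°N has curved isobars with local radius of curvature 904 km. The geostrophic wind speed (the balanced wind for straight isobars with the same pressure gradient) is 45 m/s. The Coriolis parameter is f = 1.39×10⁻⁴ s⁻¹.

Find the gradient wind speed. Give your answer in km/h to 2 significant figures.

130 km/h

Around a low, centrifugal force acts outward with Coriolis, so pressure-gradient force balances both:
(1/ρ)|∂P/∂n| = fV + V²/R  →  V² + fR·V − fR·V_g = 0
With fR = 1.39×10⁻⁴ × 904×10³ m = 126 m/s:
V = [−fR + √((fR)² + 4 fR V_g)]/2 = [−126 + √(126² + 4×126×45)]/2 = 35.2 m/s
Subgeostrophic (V < V_g = 45 m/s), as expected around a low.
Converting: 35.2 m/s × 3.6 = 130 km/h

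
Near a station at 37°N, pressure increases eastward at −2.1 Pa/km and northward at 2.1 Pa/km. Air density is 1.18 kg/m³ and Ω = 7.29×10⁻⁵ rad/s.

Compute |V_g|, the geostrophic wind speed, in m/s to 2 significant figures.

29 m/s

Coriolis parameter at 37°N:
f = 2Ω sin φ = 2 × 7.29×10⁻⁵ × sin 37° = 8.77×10⁻⁵ s⁻¹
Component geostrophic relations (x east, y north):
u_g = −(1/(fρ)) ∂P/∂y,  v_g = (1/(fρ)) ∂P/∂x
u_g = −(2.1×10⁻³)/(8.77×10⁻⁵ × 1.18) = −20.3 m/s;  v_g = (−2.1×10⁻³)/(8.77×10⁻⁵ × 1.18) = −20.3 m/s
|V_g| = √(u_g² + v_g²) = 28.7 m/s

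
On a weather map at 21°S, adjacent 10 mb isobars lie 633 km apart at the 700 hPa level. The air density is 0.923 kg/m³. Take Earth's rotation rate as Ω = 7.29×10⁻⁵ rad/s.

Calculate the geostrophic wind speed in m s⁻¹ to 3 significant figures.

Coriolis parameter at 21°S:
f = 2Ω sin φ = 2 × 7.29×10⁻⁵ × sin 21° = 5.23×10⁻⁵ s⁻¹
Pressure gradient: |∂P/∂n| = 1000 Pa / 633000 m = 1.58×10⁻³ Pa/m
Geostrophic balance (pressure-gradient force = Coriolis force):
V_g = (1/(fρ)) |∂P/∂n| = 1.58×10⁻³ / (5.23×10⁻⁵ × 0.923) = 32.8 m/s

32.8 m s⁻¹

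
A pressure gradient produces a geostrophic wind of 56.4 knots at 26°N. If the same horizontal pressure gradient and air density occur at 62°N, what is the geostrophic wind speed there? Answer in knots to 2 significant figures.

With the same pressure gradient and density, V_g ∝ 1/f ∝ 1/sin φ.
V₂ = V₁ · sin φ₁ / sin φ₂ = 56.4 × sin 26° / sin 62°
V₂ = 56.4 × 0.4384/0.8829 = 28 knots

28 knots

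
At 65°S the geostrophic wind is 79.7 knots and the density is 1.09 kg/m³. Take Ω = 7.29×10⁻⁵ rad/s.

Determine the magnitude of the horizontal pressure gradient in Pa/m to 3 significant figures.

5.91×10⁻³ Pa/m

Coriolis parameter at 65°S:
f = 2Ω sin φ = 2 × 7.29×10⁻⁵ × sin 65° = 1.32×10⁻⁴ s⁻¹
Wind speed in SI: 79.7 knots = 41.0 m/s
Geostrophic balance rearranged: |∂P/∂n| = f ρ V_g
|∂P/∂n| = 1.32×10⁻⁴ × 1.09 × 41.0 = 5.91×10⁻³ Pa/m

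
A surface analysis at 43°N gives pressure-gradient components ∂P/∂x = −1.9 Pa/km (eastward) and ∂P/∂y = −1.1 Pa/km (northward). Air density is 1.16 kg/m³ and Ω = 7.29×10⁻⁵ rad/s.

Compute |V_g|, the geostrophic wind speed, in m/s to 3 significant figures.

Coriolis parameter at 43°N:
f = 2Ω sin φ = 2 × 7.29×10⁻⁵ × sin 43° = 9.94×10⁻⁵ s⁻¹
Component geostrophic relations (x east, y north):
u_g = −(1/(fρ)) ∂P/∂y,  v_g = (1/(fρ)) ∂P/∂x
u_g = −(−1.1×10⁻³)/(9.94×10⁻⁵ × 1.16) = 9.54 m/s;  v_g = (−1.9×10⁻³)/(9.94×10⁻⁵ × 1.16) = −16.5 m/s
|V_g| = √(u_g² + v_g²) = 19.0 m/s

19.0 m/s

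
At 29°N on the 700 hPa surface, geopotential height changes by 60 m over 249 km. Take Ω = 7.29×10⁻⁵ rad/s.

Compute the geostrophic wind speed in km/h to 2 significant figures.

120 km/h

Coriolis parameter at 29°N:
f = 2Ω sin φ = 2 × 7.29×10⁻⁵ × sin 29° = 7.07×10⁻⁵ s⁻¹
Height gradient: |∂Z/∂n| = 60 m / 249000 m = 2.41×10⁻⁴
On a pressure surface, geostrophic balance gives V_g = (g/f)|∂Z/∂n|:
V_g = 9.81 × 2.41×10⁻⁴ / 7.07×10⁻⁵ = 33.4 m/s
Converting: 33.4 m/s × 3.6 = 120 km/h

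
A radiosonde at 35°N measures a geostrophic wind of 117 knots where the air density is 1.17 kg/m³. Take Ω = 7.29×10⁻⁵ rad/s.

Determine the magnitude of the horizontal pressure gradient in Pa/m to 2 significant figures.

Coriolis parameter at 35°N:
f = 2Ω sin φ = 2 × 7.29×10⁻⁵ × sin 35° = 8.36×10⁻⁵ s⁻¹
Wind speed in SI: 117 knots = 60.2 m/s
Geostrophic balance rearranged: |∂P/∂n| = f ρ V_g
|∂P/∂n| = 8.36×10⁻⁵ × 1.17 × 60.2 = 5.89×10⁻³ Pa/m

5.9×10⁻³ Pa/m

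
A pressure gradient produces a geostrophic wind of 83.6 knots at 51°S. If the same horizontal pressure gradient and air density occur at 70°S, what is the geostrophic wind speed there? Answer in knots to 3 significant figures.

69.1 knots

With the same pressure gradient and density, V_g ∝ 1/f ∝ 1/sin φ.
V₂ = V₁ · sin φ₁ / sin φ₂ = 83.6 × sin 51° / sin 70°
V₂ = 83.6 × 0.7771/0.9397 = 69.1 knots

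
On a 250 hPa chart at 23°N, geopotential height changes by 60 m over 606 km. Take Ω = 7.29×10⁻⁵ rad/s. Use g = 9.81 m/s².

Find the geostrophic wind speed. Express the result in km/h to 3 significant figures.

Coriolis parameter at 23°N:
f = 2Ω sin φ = 2 × 7.29×10⁻⁵ × sin 23° = 5.70×10⁻⁵ s⁻¹
Height gradient: |∂Z/∂n| = 60 m / 606000 m = 9.90×10⁻⁵
On a pressure surface, geostrophic balance gives V_g = (g/f)|∂Z/∂n|:
V_g = 9.81 × 9.90×10⁻⁵ / 5.70×10⁻⁵ = 17.0 m/s
Converting: 17.0 m/s × 3.6 = 61.4 km/h

61.4 km/h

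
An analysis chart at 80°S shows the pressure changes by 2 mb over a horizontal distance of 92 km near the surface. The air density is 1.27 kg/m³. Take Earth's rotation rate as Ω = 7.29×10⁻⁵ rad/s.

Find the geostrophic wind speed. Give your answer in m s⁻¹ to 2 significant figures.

Coriolis parameter at 80°S:
f = 2Ω sin φ = 2 × 7.29×10⁻⁵ × sin 80° = 1.44×10⁻⁴ s⁻¹
Pressure gradient: |∂P/∂n| = 200 Pa / 92000 m = 2.17×10⁻³ Pa/m
Geostrophic balance (pressure-gradient force = Coriolis force):
V_g = (1/(fρ)) |∂P/∂n| = 2.17×10⁻³ / (1.44×10⁻⁴ × 1.27) = 11.9 m/s

12 m s⁻¹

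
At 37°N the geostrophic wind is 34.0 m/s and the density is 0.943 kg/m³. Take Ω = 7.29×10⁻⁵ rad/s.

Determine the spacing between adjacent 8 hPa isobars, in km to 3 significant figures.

284 km

Coriolis parameter at 37°N:
f = 2Ω sin φ = 2 × 7.29×10⁻⁵ × sin 37° = 8.77×10⁻⁵ s⁻¹
Geostrophic balance rearranged: |∂P/∂n| = f ρ V_g
|∂P/∂n| = 8.77×10⁻⁵ × 0.943 × 34.0 = 2.81×10⁻³ Pa/m
Isobar spacing: Δn = ΔP/|∂P/∂n| = 800 Pa / 2.81×10⁻³ Pa/m = 284367 m ≈ 284 km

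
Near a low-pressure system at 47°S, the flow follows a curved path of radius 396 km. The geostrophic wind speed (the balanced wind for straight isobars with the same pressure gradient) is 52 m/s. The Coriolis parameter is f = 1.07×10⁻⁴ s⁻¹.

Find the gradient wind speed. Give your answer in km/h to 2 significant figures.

110 km/h

Around a low, centrifugal force acts outward with Coriolis, so pressure-gradient force balances both:
(1/ρ)|∂P/∂n| = fV + V²/R  →  V² + fR·V − fR·V_g = 0
With fR = 1.07×10⁻⁴ × 396×10³ m = 42.4 m/s:
V = [−fR + √((fR)² + 4 fR V_g)]/2 = [−42.4 + √(42.4² + 4×42.4×52)]/2 = 30.3 m/s
Subgeostrophic (V < V_g = 52 m/s), as expected around a low.
Converting: 30.3 m/s × 3.6 = 110 km/h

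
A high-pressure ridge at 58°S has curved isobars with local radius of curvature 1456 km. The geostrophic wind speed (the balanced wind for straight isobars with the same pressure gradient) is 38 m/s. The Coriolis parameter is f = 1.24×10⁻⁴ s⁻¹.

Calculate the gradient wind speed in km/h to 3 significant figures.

196 km/h

Around a high, pressure-gradient force acts outward with centrifugal, so Coriolis balances both:
fV = (1/ρ)|∂P/∂n| + V²/R  →  V² − fR·V + fR·V_g = 0
With fR = 1.24×10⁻⁴ × 1456×10³ m = 181 m/s:
V = [fR − √((fR)² − 4 fR V_g)]/2 = [181 − √(181² − 4×181×38)]/2 = 54.4 m/s
Supergeostrophic (V > V_g = 38 m/s), as expected around a high.
Converting: 54.4 m/s × 3.6 = 196 km/h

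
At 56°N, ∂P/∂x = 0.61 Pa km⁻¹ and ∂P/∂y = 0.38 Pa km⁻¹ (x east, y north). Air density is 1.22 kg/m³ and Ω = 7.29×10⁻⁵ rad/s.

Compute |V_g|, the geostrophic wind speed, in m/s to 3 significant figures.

Coriolis parameter at 56°N:
f = 2Ω sin φ = 2 × 7.29×10⁻⁵ × sin 56° = 1.21×10⁻⁴ s⁻¹
Component geostrophic relations (x east, y north):
u_g = −(1/(fρ)) ∂P/∂y,  v_g = (1/(fρ)) ∂P/∂x
u_g = −(0.38×10⁻³)/(1.21×10⁻⁴ × 1.22) = −2.58 m/s;  v_g = (0.61×10⁻³)/(1.21×10⁻⁴ × 1.22) = 4.14 m/s
|V_g| = √(u_g² + v_g²) = 4.87 m/s

4.87 m/s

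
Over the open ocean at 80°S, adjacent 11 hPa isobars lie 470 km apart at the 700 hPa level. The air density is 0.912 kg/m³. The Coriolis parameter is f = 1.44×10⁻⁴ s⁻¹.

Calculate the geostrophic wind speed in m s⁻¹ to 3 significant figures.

17.8 m s⁻¹

Pressure gradient: |∂P/∂n| = 1100 Pa / 470000 m = 2.34×10⁻³ Pa/m
Geostrophic balance (pressure-gradient force = Coriolis force):
V_g = (1/(fρ)) |∂P/∂n| = 2.34×10⁻³ / (1.44×10⁻⁴ × 0.912) = 17.8 m/s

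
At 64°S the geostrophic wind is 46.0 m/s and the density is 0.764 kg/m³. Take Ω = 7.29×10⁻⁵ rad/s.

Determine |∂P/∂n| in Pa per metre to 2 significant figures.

4.6×10⁻³ Pa/m

Coriolis parameter at 64°S:
f = 2Ω sin φ = 2 × 7.29×10⁻⁵ × sin 64° = 1.31×10⁻⁴ s⁻¹
Geostrophic balance rearranged: |∂P/∂n| = f ρ V_g
|∂P/∂n| = 1.31×10⁻⁴ × 0.764 × 46.0 = 4.61×10⁻³ Pa/m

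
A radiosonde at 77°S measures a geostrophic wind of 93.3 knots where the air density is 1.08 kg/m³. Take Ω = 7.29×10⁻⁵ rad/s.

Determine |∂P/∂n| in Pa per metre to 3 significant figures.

Coriolis parameter at 77°S:
f = 2Ω sin φ = 2 × 7.29×10⁻⁵ × sin 77° = 1.42×10⁻⁴ s⁻¹
Wind speed in SI: 93.3 knots = 48.0 m/s
Geostrophic balance rearranged: |∂P/∂n| = f ρ V_g
|∂P/∂n| = 1.42×10⁻⁴ × 1.08 × 48.0 = 7.36×10⁻³ Pa/m

7.36×10⁻³ Pa/m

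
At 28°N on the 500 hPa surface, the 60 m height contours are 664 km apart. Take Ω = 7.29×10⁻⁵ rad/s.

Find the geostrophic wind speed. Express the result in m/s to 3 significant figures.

Coriolis parameter at 28°N:
f = 2Ω sin φ = 2 × 7.29×10⁻⁵ × sin 28° = 6.84×10⁻⁵ s⁻¹
Height gradient: |∂Z/∂n| = 60 m / 664000 m = 9.04×10⁻⁵
On a pressure surface, geostrophic balance gives V_g = (g/f)|∂Z/∂n|:
V_g = 9.81 × 9.04×10⁻⁵ / 6.84×10⁻⁵ = 13.0 m/s

13.0 m/s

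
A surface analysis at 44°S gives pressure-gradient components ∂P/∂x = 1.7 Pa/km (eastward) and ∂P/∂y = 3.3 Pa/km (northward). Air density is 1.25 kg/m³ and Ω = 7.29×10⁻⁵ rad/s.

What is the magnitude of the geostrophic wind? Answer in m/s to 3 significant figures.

29.3 m/s

Coriolis parameter at 44°S:
f = 2Ω sin φ = 2 × 7.29×10⁻⁵ × sin 44° = 1.01×10⁻⁴ s⁻¹
In the Southern Hemisphere f is negative: f = −1.01×10⁻⁴ s⁻¹.
Component geostrophic relations (x east, y north):
u_g = −(1/(fρ)) ∂P/∂y,  v_g = (1/(fρ)) ∂P/∂x
u_g = −(3.3×10⁻³)/(−1.01×10⁻⁴ × 1.25) = 26.1 m/s;  v_g = (1.7×10⁻³)/(−1.01×10⁻⁴ × 1.25) = −13.4 m/s
|V_g| = √(u_g² + v_g²) = 29.3 m/s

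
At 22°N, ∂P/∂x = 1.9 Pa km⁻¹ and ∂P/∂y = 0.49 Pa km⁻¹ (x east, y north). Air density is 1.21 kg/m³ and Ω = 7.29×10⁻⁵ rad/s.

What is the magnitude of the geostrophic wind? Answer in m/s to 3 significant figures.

Coriolis parameter at 22°N:
f = 2Ω sin φ = 2 × 7.29×10⁻⁵ × sin 22° = 5.46×10⁻⁵ s⁻¹
Component geostrophic relations (x east, y north):
u_g = −(1/(fρ)) ∂P/∂y,  v_g = (1/(fρ)) ∂P/∂x
u_g = −(0.49×10⁻³)/(5.46×10⁻⁵ × 1.21) = −7.41 m/s;  v_g = (1.9×10⁻³)/(5.46×10⁻⁵ × 1.21) = 28.7 m/s
|V_g| = √(u_g² + v_g²) = 29.7 m/s

29.7 m/s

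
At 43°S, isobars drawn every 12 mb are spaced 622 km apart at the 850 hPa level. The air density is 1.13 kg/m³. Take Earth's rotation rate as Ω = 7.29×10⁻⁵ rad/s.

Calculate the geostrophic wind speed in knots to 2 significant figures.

Coriolis parameter at 43°S:
f = 2Ω sin φ = 2 × 7.29×10⁻⁵ × sin 43° = 9.94×10⁻⁵ s⁻¹
Pressure gradient: |∂P/∂n| = 1200 Pa / 622000 m = 1.93×10⁻³ Pa/m
Geostrophic balance (pressure-gradient force = Coriolis force):
V_g = (1/(fρ)) |∂P/∂n| = 1.93×10⁻³ / (9.94×10⁻⁵ × 1.13) = 17.2 m/s
Converting: 17.2 m/s × 1.944 = 33 knots

33 knots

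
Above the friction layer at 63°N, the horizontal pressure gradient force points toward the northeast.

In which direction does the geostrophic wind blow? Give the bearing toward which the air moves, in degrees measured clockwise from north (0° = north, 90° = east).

The pressure-gradient force points toward the northeast (bearing 045°).
Geostrophic balance: in the Northern Hemisphere the Coriolis force deflects motion to the right, so the geostrophic wind blows 90° to the right of the pressure-gradient force (low pressure on the left).
Rotating 045° by 90° clockwise gives 135° — the wind blows toward the southeast.

135°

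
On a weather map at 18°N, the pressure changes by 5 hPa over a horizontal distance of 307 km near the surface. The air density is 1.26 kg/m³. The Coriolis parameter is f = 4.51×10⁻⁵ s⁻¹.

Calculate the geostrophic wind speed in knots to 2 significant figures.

Pressure gradient: |∂P/∂n| = 500 Pa / 307000 m = 1.63×10⁻³ Pa/m
Geostrophic balance (pressure-gradient force = Coriolis force):
V_g = (1/(fρ)) |∂P/∂n| = 1.63×10⁻³ / (4.51×10⁻⁵ × 1.26) = 28.7 m/s
Converting: 28.7 m/s × 1.944 = 56 knots

56 knots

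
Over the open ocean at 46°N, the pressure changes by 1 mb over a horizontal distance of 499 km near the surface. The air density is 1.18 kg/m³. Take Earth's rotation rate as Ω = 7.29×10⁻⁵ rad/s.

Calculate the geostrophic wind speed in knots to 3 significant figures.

Coriolis parameter at 46°N:
f = 2Ω sin φ = 2 × 7.29×10⁻⁵ × sin 46° = 1.05×10⁻⁴ s⁻¹
Pressure gradient: |∂P/∂n| = 100 Pa / 499000 m = 2.00×10⁻⁴ Pa/m
Geostrophic balance (pressure-gradient force = Coriolis force):
V_g = (1/(fρ)) |∂P/∂n| = 2.00×10⁻⁴ / (1.05×10⁻⁴ × 1.18) = 1.62 m/s
Converting: 1.62 m/s × 1.944 = 3.15 knots

3.15 knots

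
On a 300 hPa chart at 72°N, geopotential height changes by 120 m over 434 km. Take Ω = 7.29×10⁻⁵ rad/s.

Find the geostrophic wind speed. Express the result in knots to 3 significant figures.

Coriolis parameter at 72°N:
f = 2Ω sin φ = 2 × 7.29×10⁻⁵ × sin 72° = 1.39×10⁻⁴ s⁻¹
Height gradient: |∂Z/∂n| = 120 m / 434000 m = 2.76×10⁻⁴
On a pressure surface, geostrophic balance gives V_g = (g/f)|∂Z/∂n|:
V_g = 9.81 × 2.76×10⁻⁴ / 1.39×10⁻⁴ = 19.6 m/s
Converting: 19.6 m/s × 1.944 = 38.0 knots

38.0 knots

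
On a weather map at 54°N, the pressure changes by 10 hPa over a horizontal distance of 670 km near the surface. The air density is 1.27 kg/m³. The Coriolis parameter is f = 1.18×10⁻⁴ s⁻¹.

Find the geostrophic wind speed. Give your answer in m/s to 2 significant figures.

Pressure gradient: |∂P/∂n| = 1000 Pa / 670000 m = 1.49×10⁻³ Pa/m
Geostrophic balance (pressure-gradient force = Coriolis force):
V_g = (1/(fρ)) |∂P/∂n| = 1.49×10⁻³ / (1.18×10⁻⁴ × 1.27) = 9.96 m/s

10.0 m/s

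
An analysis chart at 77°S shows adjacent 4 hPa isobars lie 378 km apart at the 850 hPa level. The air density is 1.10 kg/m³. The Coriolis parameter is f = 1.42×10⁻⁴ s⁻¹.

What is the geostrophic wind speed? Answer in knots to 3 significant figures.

13.2 knots

Pressure gradient: |∂P/∂n| = 400 Pa / 378000 m = 1.06×10⁻³ Pa/m
Geostrophic balance (pressure-gradient force = Coriolis force):
V_g = (1/(fρ)) |∂P/∂n| = 1.06×10⁻³ / (1.42×10⁻⁴ × 1.10) = 6.77 m/s
Converting: 6.77 m/s × 1.944 = 13.2 knots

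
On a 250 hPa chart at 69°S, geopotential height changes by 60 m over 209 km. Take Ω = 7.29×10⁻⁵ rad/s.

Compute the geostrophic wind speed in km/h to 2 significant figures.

74 km/h

Coriolis parameter at 69°S:
f = 2Ω sin φ = 2 × 7.29×10⁻⁵ × sin 69° = 1.36×10⁻⁴ s⁻¹
Height gradient: |∂Z/∂n| = 60 m / 209000 m = 2.87×10⁻⁴
On a pressure surface, geostrophic balance gives V_g = (g/f)|∂Z/∂n|:
V_g = 9.81 × 2.87×10⁻⁴ / 1.36×10⁻⁴ = 20.7 m/s
Converting: 20.7 m/s × 3.6 = 74 km/h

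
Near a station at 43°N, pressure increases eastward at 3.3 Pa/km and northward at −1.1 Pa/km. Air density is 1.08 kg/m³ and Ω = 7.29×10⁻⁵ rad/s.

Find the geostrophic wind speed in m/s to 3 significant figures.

32.4 m/s

Coriolis parameter at 43°N:
f = 2Ω sin φ = 2 × 7.29×10⁻⁵ × sin 43° = 9.94×10⁻⁵ s⁻¹
Component geostrophic relations (x east, y north):
u_g = −(1/(fρ)) ∂P/∂y,  v_g = (1/(fρ)) ∂P/∂x
u_g = −(−1.1×10⁻³)/(9.94×10⁻⁵ × 1.08) = 10.2 m/s;  v_g = (3.3×10⁻³)/(9.94×10⁻⁵ × 1.08) = 30.7 m/s
|V_g| = √(u_g² + v_g²) = 32.4 m/s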